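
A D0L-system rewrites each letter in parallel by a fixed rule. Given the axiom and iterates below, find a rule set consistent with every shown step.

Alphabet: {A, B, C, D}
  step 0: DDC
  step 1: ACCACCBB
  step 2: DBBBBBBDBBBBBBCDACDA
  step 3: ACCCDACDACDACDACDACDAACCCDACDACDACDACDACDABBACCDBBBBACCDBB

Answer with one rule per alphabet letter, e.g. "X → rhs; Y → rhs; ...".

A->DBB, B->CDA, C->BB, D->ACC

  step 2 ⇒ step 3: DBBBBBBDBBBBBBCDACDA ⇒ ACC·CDA·CDA·CDA·CDA·CDA·CDA·ACC·CDA·CDA·CDA·CDA·CDA·CDA·BB·ACC·DBB·BB·ACC·DBB
    A ↦ DBB
    B ↦ CDA
    C ↦ BB
    D ↦ ACC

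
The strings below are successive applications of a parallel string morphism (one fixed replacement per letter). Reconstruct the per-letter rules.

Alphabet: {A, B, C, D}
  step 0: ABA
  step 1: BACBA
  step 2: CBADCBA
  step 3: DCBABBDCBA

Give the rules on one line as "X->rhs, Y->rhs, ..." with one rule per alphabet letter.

  step 2 ⇒ step 3: CBADCBA ⇒ D·C·BA·BB·D·C·BA
    A ↦ BA
    B ↦ C
    C ↦ D
    D ↦ BB

A->BA, B->C, C->D, D->BB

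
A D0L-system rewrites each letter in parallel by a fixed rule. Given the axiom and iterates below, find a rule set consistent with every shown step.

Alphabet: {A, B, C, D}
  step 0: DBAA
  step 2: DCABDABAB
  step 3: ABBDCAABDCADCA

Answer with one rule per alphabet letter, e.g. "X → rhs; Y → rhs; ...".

  step 2 ⇒ step 3: DCABDABAB ⇒ AB·B·D·CA·AB·D·CA·D·CA
    A ↦ D
    B ↦ CA
    C ↦ B
    D ↦ AB

A->D, B->CA, C->B, D->AB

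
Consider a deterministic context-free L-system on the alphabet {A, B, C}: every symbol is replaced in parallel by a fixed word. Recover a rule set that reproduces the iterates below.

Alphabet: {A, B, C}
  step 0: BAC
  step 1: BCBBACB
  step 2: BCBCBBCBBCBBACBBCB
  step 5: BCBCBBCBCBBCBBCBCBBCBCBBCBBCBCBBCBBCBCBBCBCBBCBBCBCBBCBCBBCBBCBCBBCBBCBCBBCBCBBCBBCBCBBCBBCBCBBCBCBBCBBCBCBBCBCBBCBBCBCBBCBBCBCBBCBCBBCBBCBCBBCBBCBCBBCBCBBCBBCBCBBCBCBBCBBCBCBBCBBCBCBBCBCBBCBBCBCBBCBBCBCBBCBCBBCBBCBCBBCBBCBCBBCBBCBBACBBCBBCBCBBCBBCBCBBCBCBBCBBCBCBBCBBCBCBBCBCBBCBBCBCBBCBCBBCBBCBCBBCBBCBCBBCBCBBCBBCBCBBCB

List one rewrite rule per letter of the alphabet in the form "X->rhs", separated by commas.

A->BA, B->BCB, C->CB

  step 1 ⇒ step 2: BCBBACB ⇒ BCB·CB·BCB·BCB·BA·CB·BCB
    A ↦ BA
    B ↦ BCB
    C ↦ CB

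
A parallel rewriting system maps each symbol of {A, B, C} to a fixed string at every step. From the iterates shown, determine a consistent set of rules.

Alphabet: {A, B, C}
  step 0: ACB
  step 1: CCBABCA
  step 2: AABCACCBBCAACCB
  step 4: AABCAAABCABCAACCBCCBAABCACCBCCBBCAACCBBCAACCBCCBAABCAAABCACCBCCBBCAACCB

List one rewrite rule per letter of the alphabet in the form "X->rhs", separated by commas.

A->CCB, B->BCA, C->A

  step 1 ⇒ step 2: CCBABCA ⇒ A·A·BCA·CCB·BCA·A·CCB
    A ↦ CCB
    B ↦ BCA
    C ↦ A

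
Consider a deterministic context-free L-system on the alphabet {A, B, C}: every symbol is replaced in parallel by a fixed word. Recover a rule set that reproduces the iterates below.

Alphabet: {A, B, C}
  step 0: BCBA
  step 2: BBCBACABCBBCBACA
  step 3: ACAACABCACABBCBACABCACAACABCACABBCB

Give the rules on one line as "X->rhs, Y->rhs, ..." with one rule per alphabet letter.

A->B, B->ACA, C->BC

  step 2 ⇒ step 3: BBCBACABCBBCBACA ⇒ ACA·ACA·BC·ACA·B·BC·B·ACA·BC·ACA·ACA·BC·ACA·B·BC·B
    A ↦ B
    B ↦ ACA
    C ↦ BC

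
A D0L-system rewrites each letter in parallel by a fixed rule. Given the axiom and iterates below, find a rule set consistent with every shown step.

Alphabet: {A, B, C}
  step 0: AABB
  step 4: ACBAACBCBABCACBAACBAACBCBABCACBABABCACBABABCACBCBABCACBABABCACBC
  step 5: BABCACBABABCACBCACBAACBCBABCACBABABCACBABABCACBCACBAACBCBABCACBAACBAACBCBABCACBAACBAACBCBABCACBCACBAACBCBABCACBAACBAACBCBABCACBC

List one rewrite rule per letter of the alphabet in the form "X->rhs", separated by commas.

A->BA, B->AC, C->BC

  step 4 ⇒ step 5: ACBAACBCBABCACBAACBAACBCBABCACBABABCACBABABCACBCBABCACBABABCACBC ⇒ BA·BC·AC·BA·BA·BC·AC·BC·AC·BA·AC·BC·BA·BC·AC·BA·BA·BC·AC·BA·BA·BC·AC·BC·AC·BA·AC·BC·BA·BC·AC·BA·AC·BA·AC·BC·BA·BC·AC·BA·AC·BA·AC·BC·BA·BC·AC·BC·AC·BA·AC·BC·BA·BC·AC·BA·AC·BA·AC·BC·BA·BC·AC·BC
    A ↦ BA
    B ↦ AC
    C ↦ BC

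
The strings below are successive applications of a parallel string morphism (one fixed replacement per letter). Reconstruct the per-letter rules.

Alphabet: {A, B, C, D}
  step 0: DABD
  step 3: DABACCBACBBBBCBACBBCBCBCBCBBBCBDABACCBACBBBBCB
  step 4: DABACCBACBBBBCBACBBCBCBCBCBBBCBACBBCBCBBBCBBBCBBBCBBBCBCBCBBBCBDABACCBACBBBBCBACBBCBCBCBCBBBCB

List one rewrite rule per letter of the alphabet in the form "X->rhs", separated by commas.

  step 3 ⇒ step 4: DABACCBACBBBBCBACBBCBCBCBCBBBCBDABACCBACBBBBCB ⇒ DAB·AC·CB·AC·BB·BB·CB·AC·BB·CB·CB·CB·CB·BB·CB·AC·BB·CB·CB·BB·CB·BB·CB·BB·CB·BB·CB·CB·CB·BB·CB·DAB·AC·CB·AC·BB·BB·CB·AC·BB·CB·CB·CB·CB·BB·CB
    A ↦ AC
    B ↦ CB
    C ↦ BB
    D ↦ DAB

A->AC, B->CB, C->BB, D->DAB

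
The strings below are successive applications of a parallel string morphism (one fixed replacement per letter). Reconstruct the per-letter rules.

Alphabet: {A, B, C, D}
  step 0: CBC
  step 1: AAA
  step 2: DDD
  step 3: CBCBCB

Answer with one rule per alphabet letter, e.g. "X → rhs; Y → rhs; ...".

  step 2 ⇒ step 3: DDD ⇒ CB·CB·CB
    D ↦ CB
  step 1 ⇒ step 2: AAA ⇒ D·D·D
    A ↦ D
  step 0 ⇒ step 1: CBC ⇒ A·A·A
    B ↦ A
  step 0 ⇒ step 1: CBC ⇒ A·A·A
    C ↦ A

A->D, B->A, C->A, D->CB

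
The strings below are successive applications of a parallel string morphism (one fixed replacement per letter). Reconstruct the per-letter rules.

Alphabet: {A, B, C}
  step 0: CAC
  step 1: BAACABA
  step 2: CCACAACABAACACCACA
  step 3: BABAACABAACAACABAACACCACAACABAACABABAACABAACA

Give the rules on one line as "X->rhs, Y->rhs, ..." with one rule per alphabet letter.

A->ACA, B->CC, C->BA

  step 2 ⇒ step 3: CCACAACABAACACCACA ⇒ BA·BA·ACA·BA·ACA·ACA·BA·ACA·CC·ACA·ACA·BA·ACA·BA·BA·ACA·BA·ACA
    A ↦ ACA
    B ↦ CC
    C ↦ BA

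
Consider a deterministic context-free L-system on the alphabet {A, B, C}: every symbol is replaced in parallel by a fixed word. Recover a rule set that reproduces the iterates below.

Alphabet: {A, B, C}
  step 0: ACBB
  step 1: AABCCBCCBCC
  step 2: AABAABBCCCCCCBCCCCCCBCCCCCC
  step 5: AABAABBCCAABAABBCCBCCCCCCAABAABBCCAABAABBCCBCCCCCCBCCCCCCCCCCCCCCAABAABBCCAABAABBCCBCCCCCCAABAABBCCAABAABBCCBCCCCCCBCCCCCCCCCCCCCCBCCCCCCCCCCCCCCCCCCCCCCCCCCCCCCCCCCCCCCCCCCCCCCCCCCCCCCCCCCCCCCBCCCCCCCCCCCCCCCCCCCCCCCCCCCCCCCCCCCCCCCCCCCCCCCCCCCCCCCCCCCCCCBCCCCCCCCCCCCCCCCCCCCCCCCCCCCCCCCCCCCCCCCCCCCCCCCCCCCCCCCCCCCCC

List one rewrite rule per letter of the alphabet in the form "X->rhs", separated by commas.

A->AAB, B->BCC, C->CC

  step 1 ⇒ step 2: AABCCBCCBCC ⇒ AAB·AAB·BCC·CC·CC·BCC·CC·CC·BCC·CC·CC
    A ↦ AAB
    B ↦ BCC
    C ↦ CC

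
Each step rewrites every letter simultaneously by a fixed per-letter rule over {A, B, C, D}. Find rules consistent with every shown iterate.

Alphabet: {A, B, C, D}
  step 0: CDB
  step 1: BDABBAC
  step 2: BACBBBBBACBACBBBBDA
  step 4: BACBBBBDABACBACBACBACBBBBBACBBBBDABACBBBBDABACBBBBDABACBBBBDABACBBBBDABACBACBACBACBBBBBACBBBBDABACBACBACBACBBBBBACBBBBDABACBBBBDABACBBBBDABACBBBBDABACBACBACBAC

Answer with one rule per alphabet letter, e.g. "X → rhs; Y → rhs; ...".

  step 1 ⇒ step 2: BDABBAC ⇒ BAC·B·BBB·BAC·BAC·BBB·BDA
    A ↦ BBB
    B ↦ BAC
    C ↦ BDA
    D ↦ B

A->BBB, B->BAC, C->BDA, D->B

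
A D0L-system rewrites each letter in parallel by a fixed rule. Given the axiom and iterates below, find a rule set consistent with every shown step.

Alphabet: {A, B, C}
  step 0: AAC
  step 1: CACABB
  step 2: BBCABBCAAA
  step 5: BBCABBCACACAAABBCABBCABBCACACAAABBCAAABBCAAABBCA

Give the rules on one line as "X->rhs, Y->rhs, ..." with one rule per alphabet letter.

  step 1 ⇒ step 2: CACABB ⇒ BB·CA·BB·CA·A·A
    A ↦ CA
    B ↦ A
    C ↦ BB

A->CA, B->A, C->BB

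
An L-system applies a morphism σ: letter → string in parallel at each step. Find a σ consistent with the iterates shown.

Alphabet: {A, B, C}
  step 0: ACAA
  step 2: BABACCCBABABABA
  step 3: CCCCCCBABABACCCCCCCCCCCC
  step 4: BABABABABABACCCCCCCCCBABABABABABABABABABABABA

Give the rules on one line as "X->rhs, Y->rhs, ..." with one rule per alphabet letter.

A->CC, B->C, C->BA

  step 3 ⇒ step 4: CCCCCCBABABACCCCCCCCCCCC ⇒ BA·BA·BA·BA·BA·BA·C·CC·C·CC·C·CC·BA·BA·BA·BA·BA·BA·BA·BA·BA·BA·BA·BA
    A ↦ CC
    B ↦ C
    C ↦ BA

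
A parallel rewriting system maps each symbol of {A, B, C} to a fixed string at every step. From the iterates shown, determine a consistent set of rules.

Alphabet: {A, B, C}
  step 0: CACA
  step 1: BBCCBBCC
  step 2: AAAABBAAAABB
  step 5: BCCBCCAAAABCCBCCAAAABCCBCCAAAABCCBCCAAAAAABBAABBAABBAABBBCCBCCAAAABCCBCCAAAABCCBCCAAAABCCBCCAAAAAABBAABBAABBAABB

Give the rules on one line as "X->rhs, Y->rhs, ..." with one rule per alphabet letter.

  step 1 ⇒ step 2: BBCCBBCC ⇒ AA·AA·B·B·AA·AA·B·B
    B ↦ AA
    C ↦ B
  step 0 ⇒ step 1: CACA ⇒ B·BCC·B·BCC
    A ↦ BCC

A->BCC, B->AA, C->B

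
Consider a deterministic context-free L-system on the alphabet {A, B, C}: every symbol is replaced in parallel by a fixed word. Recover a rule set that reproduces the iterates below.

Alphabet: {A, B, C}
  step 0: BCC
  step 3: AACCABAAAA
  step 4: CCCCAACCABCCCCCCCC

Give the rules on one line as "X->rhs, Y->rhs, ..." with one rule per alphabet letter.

A->CC, B->AB, C->A

  step 3 ⇒ step 4: AACCABAAAA ⇒ CC·CC·A·A·CC·AB·CC·CC·CC·CC
    A ↦ CC
    B ↦ AB
    C ↦ A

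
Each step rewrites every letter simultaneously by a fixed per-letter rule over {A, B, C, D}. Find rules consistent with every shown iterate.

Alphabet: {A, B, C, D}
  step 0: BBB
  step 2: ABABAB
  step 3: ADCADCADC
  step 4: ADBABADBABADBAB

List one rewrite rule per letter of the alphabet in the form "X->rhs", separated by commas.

  step 3 ⇒ step 4: ADCADCADC ⇒ AD·B·AB·AD·B·AB·AD·B·AB
    A ↦ AD
    C ↦ AB
    D ↦ B
  step 2 ⇒ step 3: ABABAB ⇒ AD·C·AD·C·AD·C
    B ↦ C

A->AD, B->C, C->AB, D->B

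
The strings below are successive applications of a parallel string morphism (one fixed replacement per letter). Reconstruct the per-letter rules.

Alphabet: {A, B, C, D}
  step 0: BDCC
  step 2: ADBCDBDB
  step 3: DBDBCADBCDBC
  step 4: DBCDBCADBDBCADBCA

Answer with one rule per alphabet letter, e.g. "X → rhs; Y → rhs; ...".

  step 3 ⇒ step 4: DBDBCADBCDBC ⇒ DB·C·DB·C·A·DB·DB·C·A·DB·C·A
    A ↦ DB
    B ↦ C
    C ↦ A
    D ↦ DB

A->DB, B->C, C->A, D->DB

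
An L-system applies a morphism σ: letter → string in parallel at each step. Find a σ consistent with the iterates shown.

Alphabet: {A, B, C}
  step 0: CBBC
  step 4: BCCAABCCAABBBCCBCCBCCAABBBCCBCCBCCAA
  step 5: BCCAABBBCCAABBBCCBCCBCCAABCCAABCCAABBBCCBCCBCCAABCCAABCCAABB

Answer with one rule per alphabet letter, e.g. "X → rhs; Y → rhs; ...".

  step 4 ⇒ step 5: BCCAABCCAABBBCCBCCBCCAABBBCCBCCBCCAA ⇒ BCC·A·A·B·B·BCC·A·A·B·B·BCC·BCC·BCC·A·A·BCC·A·A·BCC·A·A·B·B·BCC·BCC·BCC·A·A·BCC·A·A·BCC·A·A·B·B
    A ↦ B
    B ↦ BCC
    C ↦ A

A->B, B->BCC, C->A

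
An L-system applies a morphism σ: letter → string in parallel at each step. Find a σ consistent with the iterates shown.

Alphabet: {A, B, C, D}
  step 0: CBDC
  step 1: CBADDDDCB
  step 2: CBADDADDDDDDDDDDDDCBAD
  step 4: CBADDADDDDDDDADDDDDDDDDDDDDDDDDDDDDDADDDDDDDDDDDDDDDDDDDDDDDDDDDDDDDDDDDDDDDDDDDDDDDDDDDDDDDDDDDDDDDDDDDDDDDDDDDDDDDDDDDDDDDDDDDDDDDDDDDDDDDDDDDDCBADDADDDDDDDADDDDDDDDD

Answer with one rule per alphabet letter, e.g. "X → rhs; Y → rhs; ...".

A->DA, B->AD, C->CB, D->DDD

  step 1 ⇒ step 2: CBADDDDCB ⇒ CB·AD·DA·DDD·DDD·DDD·DDD·CB·AD
    A ↦ DA
    B ↦ AD
    C ↦ CB
    D ↦ DDD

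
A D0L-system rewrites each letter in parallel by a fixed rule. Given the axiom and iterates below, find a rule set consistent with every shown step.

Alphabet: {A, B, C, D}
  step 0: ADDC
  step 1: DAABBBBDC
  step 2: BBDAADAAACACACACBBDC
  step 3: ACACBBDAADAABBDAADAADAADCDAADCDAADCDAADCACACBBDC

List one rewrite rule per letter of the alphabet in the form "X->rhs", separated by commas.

A->DAA, B->AC, C->DC, D->BB

  step 2 ⇒ step 3: BBDAADAAACACACACBBDC ⇒ AC·AC·BB·DAA·DAA·BB·DAA·DAA·DAA·DC·DAA·DC·DAA·DC·DAA·DC·AC·AC·BB·DC
    A ↦ DAA
    B ↦ AC
    C ↦ DC
    D ↦ BB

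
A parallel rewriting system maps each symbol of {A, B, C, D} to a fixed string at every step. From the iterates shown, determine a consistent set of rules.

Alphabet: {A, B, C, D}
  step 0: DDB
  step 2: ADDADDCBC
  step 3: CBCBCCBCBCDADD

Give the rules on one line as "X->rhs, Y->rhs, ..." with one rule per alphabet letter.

A->C, B->AD, C->D, D->BC

  step 2 ⇒ step 3: ADDADDCBC ⇒ C·BC·BC·C·BC·BC·D·AD·D
    A ↦ C
    B ↦ AD
    C ↦ D
    D ↦ BC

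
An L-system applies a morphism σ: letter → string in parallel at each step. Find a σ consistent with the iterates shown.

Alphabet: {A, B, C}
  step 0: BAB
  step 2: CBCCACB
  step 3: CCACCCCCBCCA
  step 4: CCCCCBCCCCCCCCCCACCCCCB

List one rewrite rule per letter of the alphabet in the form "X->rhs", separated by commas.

  step 3 ⇒ step 4: CCACCCCCBCCA ⇒ CC·CC·CB·CC·CC·CC·CC·CC·A·CC·CC·CB
    A ↦ CB
    B ↦ A
    C ↦ CC

A->CB, B->A, C->CC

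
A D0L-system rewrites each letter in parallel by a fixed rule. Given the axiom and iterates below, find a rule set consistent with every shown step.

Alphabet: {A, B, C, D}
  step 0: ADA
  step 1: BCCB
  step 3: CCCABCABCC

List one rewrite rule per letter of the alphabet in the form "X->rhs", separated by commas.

A->B, B->D, C->CA, D->CC

  step 0 ⇒ step 1: ADA ⇒ B·CC·B
    A ↦ B
    D ↦ CC
    B ↦ D  (constrained at step 1)
    C ↦ CA  (constrained at step 1)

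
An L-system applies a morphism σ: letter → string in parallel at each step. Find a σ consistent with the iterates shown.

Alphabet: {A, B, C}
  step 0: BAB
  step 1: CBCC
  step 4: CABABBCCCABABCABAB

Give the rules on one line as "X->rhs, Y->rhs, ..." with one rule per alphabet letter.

A->BC, B->C, C->AB

  step 0 ⇒ step 1: BAB ⇒ C·BC·C
    A ↦ BC
    B ↦ C
    C ↦ AB  (constrained at step 1)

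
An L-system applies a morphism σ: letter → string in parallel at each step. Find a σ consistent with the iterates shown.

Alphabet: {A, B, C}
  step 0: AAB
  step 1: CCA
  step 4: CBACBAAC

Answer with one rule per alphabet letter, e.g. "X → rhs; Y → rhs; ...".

A->C, B->A, C->BA

  step 0 ⇒ step 1: AAB ⇒ C·C·A
    A ↦ C
    B ↦ A
    C ↦ BA  (constrained at step 1)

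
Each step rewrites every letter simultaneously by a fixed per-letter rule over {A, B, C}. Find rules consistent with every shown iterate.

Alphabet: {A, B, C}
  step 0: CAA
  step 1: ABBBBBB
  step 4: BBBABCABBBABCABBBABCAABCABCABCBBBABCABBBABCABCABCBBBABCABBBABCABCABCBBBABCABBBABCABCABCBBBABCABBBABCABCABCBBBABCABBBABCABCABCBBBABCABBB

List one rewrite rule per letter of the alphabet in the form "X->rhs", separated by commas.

A->BBB, B->ABC, C->A

  step 0 ⇒ step 1: CAA ⇒ A·BBB·BBB
    A ↦ BBB
    C ↦ A
    B ↦ ABC  (constrained at step 1)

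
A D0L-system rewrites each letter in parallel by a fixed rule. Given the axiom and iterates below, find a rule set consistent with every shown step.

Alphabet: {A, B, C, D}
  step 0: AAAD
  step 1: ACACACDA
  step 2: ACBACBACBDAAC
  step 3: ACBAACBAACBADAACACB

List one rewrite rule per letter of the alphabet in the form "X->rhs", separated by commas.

  step 2 ⇒ step 3: ACBACBACBDAAC ⇒ AC·B·A·AC·B·A·AC·B·A·DA·AC·AC·B
    A ↦ AC
    B ↦ A
    C ↦ B
    D ↦ DA

A->AC, B->A, C->B, D->DA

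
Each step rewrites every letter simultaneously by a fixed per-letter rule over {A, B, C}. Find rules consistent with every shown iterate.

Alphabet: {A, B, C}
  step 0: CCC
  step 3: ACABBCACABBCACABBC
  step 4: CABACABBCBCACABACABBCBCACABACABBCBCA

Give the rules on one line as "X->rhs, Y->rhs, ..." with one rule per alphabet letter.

  step 3 ⇒ step 4: ACABBCACABBCACABBC ⇒ CAB·A·CAB·BC·BC·A·CAB·A·CAB·BC·BC·A·CAB·A·CAB·BC·BC·A
    A ↦ CAB
    B ↦ BC
    C ↦ A

A->CAB, B->BC, C->A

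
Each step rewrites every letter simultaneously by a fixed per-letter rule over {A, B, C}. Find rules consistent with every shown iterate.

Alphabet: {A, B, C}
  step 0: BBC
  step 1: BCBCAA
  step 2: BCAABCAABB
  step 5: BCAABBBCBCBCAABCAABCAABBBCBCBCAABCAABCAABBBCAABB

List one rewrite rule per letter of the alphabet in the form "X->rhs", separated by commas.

  step 1 ⇒ step 2: BCBCAA ⇒ BC·AA·BC·AA·B·B
    A ↦ B
    B ↦ BC
    C ↦ AA

A->B, B->BC, C->AA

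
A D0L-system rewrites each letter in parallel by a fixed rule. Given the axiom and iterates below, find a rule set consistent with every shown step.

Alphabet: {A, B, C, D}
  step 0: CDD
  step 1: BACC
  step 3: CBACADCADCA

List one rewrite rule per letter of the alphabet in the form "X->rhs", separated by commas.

A->CA, B->D, C->BA, D->C

  step 0 ⇒ step 1: CDD ⇒ BA·C·C
    C ↦ BA
    D ↦ C
    A ↦ CA  (constrained at step 1)
    B ↦ D  (constrained at step 1)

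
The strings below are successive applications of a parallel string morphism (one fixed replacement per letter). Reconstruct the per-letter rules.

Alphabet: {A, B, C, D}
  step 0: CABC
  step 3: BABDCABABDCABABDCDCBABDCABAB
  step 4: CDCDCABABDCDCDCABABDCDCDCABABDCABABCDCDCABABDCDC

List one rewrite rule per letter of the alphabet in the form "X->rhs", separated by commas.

A->D, B->C, C->BAB, D->DCA

  step 3 ⇒ step 4: BABDCABABDCABABDCDCBABDCABAB ⇒ C·D·C·DCA·BAB·D·C·D·C·DCA·BAB·D·C·D·C·DCA·BAB·DCA·BAB·C·D·C·DCA·BAB·D·C·D·C
    A ↦ D
    B ↦ C
    C ↦ BAB
    D ↦ DCA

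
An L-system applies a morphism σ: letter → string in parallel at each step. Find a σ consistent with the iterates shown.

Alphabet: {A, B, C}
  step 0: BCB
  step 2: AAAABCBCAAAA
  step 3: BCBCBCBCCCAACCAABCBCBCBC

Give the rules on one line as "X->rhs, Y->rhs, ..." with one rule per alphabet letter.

A->BC, B->CC, C->AA

  step 2 ⇒ step 3: AAAABCBCAAAA ⇒ BC·BC·BC·BC·CC·AA·CC·AA·BC·BC·BC·BC
    A ↦ BC
    B ↦ CC
    C ↦ AA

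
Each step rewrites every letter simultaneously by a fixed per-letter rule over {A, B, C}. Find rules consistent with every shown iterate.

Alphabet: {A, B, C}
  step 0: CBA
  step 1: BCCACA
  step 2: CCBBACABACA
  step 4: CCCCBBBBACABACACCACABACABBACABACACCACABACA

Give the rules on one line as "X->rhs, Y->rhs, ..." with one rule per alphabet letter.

A->ACA, B->CC, C->B

  step 1 ⇒ step 2: BCCACA ⇒ CC·B·B·ACA·B·ACA
    A ↦ ACA
    B ↦ CC
    C ↦ B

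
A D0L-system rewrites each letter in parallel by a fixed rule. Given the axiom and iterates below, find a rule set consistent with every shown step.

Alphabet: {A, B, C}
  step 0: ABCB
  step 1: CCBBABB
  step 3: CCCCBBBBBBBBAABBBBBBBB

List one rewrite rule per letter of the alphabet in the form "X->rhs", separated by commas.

A->CC, B->BB, C->A

  step 0 ⇒ step 1: ABCB ⇒ CC·BB·A·BB
    A ↦ CC
    B ↦ BB
    C ↦ A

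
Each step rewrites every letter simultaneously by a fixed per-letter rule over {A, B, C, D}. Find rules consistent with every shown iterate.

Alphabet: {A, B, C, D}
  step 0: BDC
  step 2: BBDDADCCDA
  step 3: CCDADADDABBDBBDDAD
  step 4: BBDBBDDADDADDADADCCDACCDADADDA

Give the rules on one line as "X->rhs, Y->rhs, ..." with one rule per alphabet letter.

A->D, B->C, C->BBD, D->DA

  step 3 ⇒ step 4: CCDADADDABBDBBDDAD ⇒ BBD·BBD·DA·D·DA·D·DA·DA·D·C·C·DA·C·C·DA·DA·D·DA
    A ↦ D
    B ↦ C
    C ↦ BBD
    D ↦ DA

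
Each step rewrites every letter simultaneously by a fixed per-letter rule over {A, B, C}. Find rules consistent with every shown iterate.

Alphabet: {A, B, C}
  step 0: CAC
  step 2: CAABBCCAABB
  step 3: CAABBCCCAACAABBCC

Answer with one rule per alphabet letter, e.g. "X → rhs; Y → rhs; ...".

A->B, B->C, C->CAA

  step 2 ⇒ step 3: CAABBCCAABB ⇒ CAA·B·B·C·C·CAA·CAA·B·B·C·C
    A ↦ B
    B ↦ C
    C ↦ CAA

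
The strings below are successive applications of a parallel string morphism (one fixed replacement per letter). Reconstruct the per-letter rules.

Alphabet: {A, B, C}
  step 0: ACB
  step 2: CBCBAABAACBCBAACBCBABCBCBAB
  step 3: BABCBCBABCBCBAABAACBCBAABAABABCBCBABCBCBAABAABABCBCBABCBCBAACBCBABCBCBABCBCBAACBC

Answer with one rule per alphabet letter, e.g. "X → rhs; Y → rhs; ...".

  step 2 ⇒ step 3: CBCBAABAACBCBAACBCBABCBCBAB ⇒ BAB·CBC·BAB·CBC·BAA·BAA·CBC·BAA·BAA·BAB·CBC·BAB·CBC·BAA·BAA·BAB·CBC·BAB·CBC·BAA·CBC·BAB·CBC·BAB·CBC·BAA·CBC
    A ↦ BAA
    B ↦ CBC
    C ↦ BAB

A->BAA, B->CBC, C->BAB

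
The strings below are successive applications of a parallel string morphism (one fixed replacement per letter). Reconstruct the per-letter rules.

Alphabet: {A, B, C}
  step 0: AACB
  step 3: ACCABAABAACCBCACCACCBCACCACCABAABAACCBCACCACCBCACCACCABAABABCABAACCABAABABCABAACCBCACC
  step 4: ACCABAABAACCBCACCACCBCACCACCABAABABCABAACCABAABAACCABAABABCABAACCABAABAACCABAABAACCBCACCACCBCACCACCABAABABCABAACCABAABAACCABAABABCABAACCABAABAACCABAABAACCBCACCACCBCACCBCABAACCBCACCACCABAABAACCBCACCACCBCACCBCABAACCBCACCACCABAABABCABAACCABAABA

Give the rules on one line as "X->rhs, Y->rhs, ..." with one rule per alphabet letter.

  step 3 ⇒ step 4: ACCABAABAACCBCACCACCBCACCACCABAABAACCBCACCACCBCACCACCABAABABCABAACCABAABABCABAACCBCACC ⇒ ACC·ABA·ABA·ACC·BC·ACC·ACC·BC·ACC·ACC·ABA·ABA·BC·ABA·ACC·ABA·ABA·ACC·ABA·ABA·BC·ABA·ACC·ABA·ABA·ACC·ABA·ABA·ACC·BC·ACC·ACC·BC·ACC·ACC·ABA·ABA·BC·ABA·ACC·ABA·ABA·ACC·ABA·ABA·BC·ABA·ACC·ABA·ABA·ACC·ABA·ABA·ACC·BC·ACC·ACC·BC·ACC·BC·ABA·ACC·BC·ACC·ACC·ABA·ABA·ACC·BC·ACC·ACC·BC·ACC·BC·ABA·ACC·BC·ACC·ACC·ABA·ABA·BC·ABA·ACC·ABA·ABA
    A ↦ ACC
    B ↦ BC
    C ↦ ABA

A->ACC, B->BC, C->ABA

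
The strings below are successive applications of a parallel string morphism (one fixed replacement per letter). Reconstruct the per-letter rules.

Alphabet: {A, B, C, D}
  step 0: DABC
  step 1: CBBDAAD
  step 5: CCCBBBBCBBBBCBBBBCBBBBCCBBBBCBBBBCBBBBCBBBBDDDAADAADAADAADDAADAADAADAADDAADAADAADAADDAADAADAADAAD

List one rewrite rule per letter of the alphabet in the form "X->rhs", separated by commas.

A->BB, B->DAA, C->D, D->C

  step 0 ⇒ step 1: DABC ⇒ C·BB·DAA·D
    A ↦ BB
    B ↦ DAA
    C ↦ D
    D ↦ C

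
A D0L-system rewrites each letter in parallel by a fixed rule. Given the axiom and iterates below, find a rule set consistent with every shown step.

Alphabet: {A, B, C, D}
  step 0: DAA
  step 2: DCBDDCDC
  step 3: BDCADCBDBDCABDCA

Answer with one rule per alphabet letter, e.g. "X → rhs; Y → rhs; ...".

  step 2 ⇒ step 3: DCBDDCDC ⇒ BD·CA·DC·BD·BD·CA·BD·CA
    B ↦ DC
    C ↦ CA
    D ↦ BD
    A ↦ B  (constrained at step 0)

A->B, B->DC, C->CA, D->BD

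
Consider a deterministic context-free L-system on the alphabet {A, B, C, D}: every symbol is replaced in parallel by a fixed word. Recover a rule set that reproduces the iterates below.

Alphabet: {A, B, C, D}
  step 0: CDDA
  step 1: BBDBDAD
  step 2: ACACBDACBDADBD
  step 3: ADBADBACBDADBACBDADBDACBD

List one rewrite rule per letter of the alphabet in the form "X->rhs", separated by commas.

A->AD, B->AC, C->B, D->BD

  step 2 ⇒ step 3: ACACBDACBDADBD ⇒ AD·B·AD·B·AC·BD·AD·B·AC·BD·AD·BD·AC·BD
    A ↦ AD
    B ↦ AC
    C ↦ B
    D ↦ BD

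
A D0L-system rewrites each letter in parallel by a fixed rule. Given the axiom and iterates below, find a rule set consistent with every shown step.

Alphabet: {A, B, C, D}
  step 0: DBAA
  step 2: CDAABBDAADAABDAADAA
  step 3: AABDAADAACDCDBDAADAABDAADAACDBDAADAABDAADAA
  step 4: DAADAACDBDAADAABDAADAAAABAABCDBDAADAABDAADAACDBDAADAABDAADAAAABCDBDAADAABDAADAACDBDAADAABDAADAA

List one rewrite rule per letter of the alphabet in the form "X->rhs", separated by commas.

  step 3 ⇒ step 4: AABDAADAACDCDBDAADAABDAADAACDBDAADAABDAADAA ⇒ DAA·DAA·CD·B·DAA·DAA·B·DAA·DAA·AA·B·AA·B·CD·B·DAA·DAA·B·DAA·DAA·CD·B·DAA·DAA·B·DAA·DAA·AA·B·CD·B·DAA·DAA·B·DAA·DAA·CD·B·DAA·DAA·B·DAA·DAA
    A ↦ DAA
    B ↦ CD
    C ↦ AA
    D ↦ B

A->DAA, B->CD, C->AA, D->B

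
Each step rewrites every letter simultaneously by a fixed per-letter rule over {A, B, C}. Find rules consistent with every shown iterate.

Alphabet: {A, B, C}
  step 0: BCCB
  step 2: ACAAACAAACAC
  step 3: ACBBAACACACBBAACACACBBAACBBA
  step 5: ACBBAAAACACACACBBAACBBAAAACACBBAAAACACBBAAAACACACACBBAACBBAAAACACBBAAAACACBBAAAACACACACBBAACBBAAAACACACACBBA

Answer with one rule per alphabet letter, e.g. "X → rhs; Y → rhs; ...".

A->AC, B->A, C->BBA

  step 2 ⇒ step 3: ACAAACAAACAC ⇒ AC·BBA·AC·AC·AC·BBA·AC·AC·AC·BBA·AC·BBA
    A ↦ AC
    C ↦ BBA
    B ↦ A  (constrained at step 0)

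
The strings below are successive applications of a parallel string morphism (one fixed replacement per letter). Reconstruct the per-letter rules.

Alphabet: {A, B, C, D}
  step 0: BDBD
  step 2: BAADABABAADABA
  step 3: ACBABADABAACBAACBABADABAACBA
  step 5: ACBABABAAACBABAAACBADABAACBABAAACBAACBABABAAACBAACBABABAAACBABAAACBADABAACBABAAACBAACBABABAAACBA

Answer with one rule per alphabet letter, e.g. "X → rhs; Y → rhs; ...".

  step 2 ⇒ step 3: BAADABABAADABA ⇒ AC·BA·BA·DA·BA·AC·BA·AC·BA·BA·DA·BA·AC·BA
    A ↦ BA
    B ↦ AC
    D ↦ DA
    C ↦ A  (constrained at step 3)

A->BA, B->AC, C->A, D->DA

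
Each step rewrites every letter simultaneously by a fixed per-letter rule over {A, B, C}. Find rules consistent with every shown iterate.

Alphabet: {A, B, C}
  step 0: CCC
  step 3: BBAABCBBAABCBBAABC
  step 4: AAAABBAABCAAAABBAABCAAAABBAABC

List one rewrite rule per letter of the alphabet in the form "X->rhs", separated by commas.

  step 3 ⇒ step 4: BBAABCBBAABCBBAABC ⇒ AA·AA·B·B·AA·BC·AA·AA·B·B·AA·BC·AA·AA·B·B·AA·BC
    A ↦ B
    B ↦ AA
    C ↦ BC

A->B, B->AA, C->BC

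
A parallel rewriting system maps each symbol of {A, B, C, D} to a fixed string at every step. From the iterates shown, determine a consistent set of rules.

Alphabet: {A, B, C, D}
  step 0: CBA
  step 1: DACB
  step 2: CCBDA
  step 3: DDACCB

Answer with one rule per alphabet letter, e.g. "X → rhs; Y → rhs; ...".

A->CB, B->A, C->D, D->C

  step 2 ⇒ step 3: CCBDA ⇒ D·D·A·C·CB
    A ↦ CB
    B ↦ A
    C ↦ D
    D ↦ C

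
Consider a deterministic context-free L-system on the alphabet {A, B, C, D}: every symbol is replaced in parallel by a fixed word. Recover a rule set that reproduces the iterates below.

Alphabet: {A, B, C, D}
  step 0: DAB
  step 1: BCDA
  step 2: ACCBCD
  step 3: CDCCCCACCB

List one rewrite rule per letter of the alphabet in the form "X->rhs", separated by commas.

A->CD, B->A, C->CC, D->B

  step 2 ⇒ step 3: ACCBCD ⇒ CD·CC·CC·A·CC·B
    A ↦ CD
    B ↦ A
    C ↦ CC
    D ↦ B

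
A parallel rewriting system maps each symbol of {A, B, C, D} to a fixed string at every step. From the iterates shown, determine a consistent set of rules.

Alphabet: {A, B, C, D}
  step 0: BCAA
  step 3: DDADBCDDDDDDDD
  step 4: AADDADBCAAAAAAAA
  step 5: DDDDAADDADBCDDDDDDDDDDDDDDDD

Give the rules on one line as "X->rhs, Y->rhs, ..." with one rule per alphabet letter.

  step 4 ⇒ step 5: AADDADBCAAAAAAAA ⇒ DD·DD·A·A·DD·A·D·BC·DD·DD·DD·DD·DD·DD·DD·DD
    A ↦ DD
    B ↦ D
    C ↦ BC
    D ↦ A

A->DD, B->D, C->BC, D->A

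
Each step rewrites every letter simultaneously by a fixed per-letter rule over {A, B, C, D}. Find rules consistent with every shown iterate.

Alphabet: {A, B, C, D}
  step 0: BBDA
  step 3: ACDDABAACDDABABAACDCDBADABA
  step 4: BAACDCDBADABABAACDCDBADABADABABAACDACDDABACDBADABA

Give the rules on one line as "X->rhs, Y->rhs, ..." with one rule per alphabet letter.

A->BA, B->DA, C->A, D->CD

  step 3 ⇒ step 4: ACDDABAACDDABABAACDCDBADABA ⇒ BA·A·CD·CD·BA·DA·BA·BA·A·CD·CD·BA·DA·BA·DA·BA·BA·A·CD·A·CD·DA·BA·CD·BA·DA·BA
    A ↦ BA
    B ↦ DA
    C ↦ A
    D ↦ CD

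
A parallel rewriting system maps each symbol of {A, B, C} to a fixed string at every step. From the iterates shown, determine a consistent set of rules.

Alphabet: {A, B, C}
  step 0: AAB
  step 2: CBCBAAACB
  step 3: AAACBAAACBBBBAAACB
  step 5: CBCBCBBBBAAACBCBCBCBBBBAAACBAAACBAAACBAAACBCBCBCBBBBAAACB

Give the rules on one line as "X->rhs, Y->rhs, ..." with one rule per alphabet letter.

A->B, B->CB, C->AAA

  step 2 ⇒ step 3: CBCBAAACB ⇒ AAA·CB·AAA·CB·B·B·B·AAA·CB
    A ↦ B
    B ↦ CB
    C ↦ AAA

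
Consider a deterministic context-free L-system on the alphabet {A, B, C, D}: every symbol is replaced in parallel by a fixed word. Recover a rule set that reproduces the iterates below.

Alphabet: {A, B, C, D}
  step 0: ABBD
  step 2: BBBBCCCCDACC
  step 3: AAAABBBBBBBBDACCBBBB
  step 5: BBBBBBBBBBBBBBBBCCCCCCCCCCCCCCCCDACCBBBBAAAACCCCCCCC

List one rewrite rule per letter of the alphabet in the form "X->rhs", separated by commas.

  step 2 ⇒ step 3: BBBBCCCCDACC ⇒ A·A·A·A·BB·BB·BB·BB·DA·CC·BB·BB
    A ↦ CC
    B ↦ A
    C ↦ BB
    D ↦ DA

A->CC, B->A, C->BB, D->DA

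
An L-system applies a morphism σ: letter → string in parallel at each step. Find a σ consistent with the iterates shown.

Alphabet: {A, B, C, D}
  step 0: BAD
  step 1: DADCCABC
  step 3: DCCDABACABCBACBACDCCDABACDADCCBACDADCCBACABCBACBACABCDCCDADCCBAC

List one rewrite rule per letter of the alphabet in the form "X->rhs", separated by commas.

A->DCC, B->DA, C->BAC, D->ABC

  step 0 ⇒ step 1: BAD ⇒ DA·DCC·ABC
    A ↦ DCC
    B ↦ DA
    D ↦ ABC
    C ↦ BAC  (constrained at step 1)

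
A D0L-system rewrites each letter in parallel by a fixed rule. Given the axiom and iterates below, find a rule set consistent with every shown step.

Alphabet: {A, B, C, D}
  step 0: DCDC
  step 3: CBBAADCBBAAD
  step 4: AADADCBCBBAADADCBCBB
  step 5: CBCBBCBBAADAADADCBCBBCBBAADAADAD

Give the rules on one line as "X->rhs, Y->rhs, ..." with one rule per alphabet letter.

  step 4 ⇒ step 5: AADADCBCBBAADADCBCBB ⇒ CB·CB·B·CB·B·A·AD·A·AD·AD·CB·CB·B·CB·B·A·AD·A·AD·AD
    A ↦ CB
    B ↦ AD
    C ↦ A
    D ↦ B

A->CB, B->AD, C->A, D->B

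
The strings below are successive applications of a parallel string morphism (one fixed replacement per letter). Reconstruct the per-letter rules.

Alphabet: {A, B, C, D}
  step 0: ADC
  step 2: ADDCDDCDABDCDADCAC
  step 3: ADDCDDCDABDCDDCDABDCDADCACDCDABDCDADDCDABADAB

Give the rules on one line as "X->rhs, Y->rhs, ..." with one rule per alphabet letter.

  step 2 ⇒ step 3: ADDCDDCDABDCDADCAC ⇒ AD·DCD·DCD·AB·DCD·DCD·AB·DCD·AD·CAC·DCD·AB·DCD·AD·DCD·AB·AD·AB
    A ↦ AD
    B ↦ CAC
    C ↦ AB
    D ↦ DCD

A->AD, B->CAC, C->AB, D->DCD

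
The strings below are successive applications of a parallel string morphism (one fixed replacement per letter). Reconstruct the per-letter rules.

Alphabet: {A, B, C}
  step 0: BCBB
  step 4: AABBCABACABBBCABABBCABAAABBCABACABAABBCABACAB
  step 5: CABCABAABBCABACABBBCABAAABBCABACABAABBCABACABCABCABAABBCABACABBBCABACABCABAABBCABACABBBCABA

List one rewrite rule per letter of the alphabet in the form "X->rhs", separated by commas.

A->CAB, B->A, C->BB

  step 4 ⇒ step 5: AABBCABACABBBCABABBCABAAABBCABACABAABBCABACAB ⇒ CAB·CAB·A·A·BB·CAB·A·CAB·BB·CAB·A·A·A·BB·CAB·A·CAB·A·A·BB·CAB·A·CAB·CAB·CAB·A·A·BB·CAB·A·CAB·BB·CAB·A·CAB·CAB·A·A·BB·CAB·A·CAB·BB·CAB·A
    A ↦ CAB
    B ↦ A
    C ↦ BB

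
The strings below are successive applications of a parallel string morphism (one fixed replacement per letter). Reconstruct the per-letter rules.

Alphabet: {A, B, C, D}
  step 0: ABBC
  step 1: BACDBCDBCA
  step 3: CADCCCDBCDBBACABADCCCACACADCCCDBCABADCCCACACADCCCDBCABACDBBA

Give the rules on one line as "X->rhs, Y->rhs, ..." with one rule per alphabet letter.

  step 0 ⇒ step 1: ABBC ⇒ BA·CDB·CDB·CA
    A ↦ BA
    B ↦ CDB
    C ↦ CA
    D ↦ DCC  (constrained at step 1)

A->BA, B->CDB, C->CA, D->DCC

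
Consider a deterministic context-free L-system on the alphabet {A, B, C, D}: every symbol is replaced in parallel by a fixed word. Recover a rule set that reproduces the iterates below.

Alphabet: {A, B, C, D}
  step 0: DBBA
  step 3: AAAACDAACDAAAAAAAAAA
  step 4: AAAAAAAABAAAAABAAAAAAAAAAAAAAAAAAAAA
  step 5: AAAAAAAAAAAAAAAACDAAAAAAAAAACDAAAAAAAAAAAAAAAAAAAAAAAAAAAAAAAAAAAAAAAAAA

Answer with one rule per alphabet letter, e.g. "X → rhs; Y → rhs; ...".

  step 4 ⇒ step 5: AAAAAAAABAAAAABAAAAAAAAAAAAAAAAAAAAA ⇒ AA·AA·AA·AA·AA·AA·AA·AA·CD·AA·AA·AA·AA·AA·CD·AA·AA·AA·AA·AA·AA·AA·AA·AA·AA·AA·AA·AA·AA·AA·AA·AA·AA·AA·AA·AA
    A ↦ AA
    B ↦ CD
  step 3 ⇒ step 4: AAAACDAACDAAAAAAAAAA ⇒ AA·AA·AA·AA·B·A·AA·AA·B·A·AA·AA·AA·AA·AA·AA·AA·AA·AA·AA
    C ↦ B
  step 3 ⇒ step 4: AAAACDAACDAAAAAAAAAA ⇒ AA·AA·AA·AA·B·A·AA·AA·B·A·AA·AA·AA·AA·AA·AA·AA·AA·AA·AA
    D ↦ A

A->AA, B->CD, C->B, D->A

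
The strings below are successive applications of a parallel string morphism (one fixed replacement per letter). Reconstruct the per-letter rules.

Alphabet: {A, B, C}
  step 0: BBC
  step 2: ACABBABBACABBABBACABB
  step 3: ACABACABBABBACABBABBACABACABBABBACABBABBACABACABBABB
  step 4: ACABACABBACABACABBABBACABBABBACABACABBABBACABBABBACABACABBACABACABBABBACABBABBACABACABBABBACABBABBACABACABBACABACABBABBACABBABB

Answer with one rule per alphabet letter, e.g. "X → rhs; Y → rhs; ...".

  step 3 ⇒ step 4: ACABACABBABBACABBABBACABACABBABBACABBABBACABACABBABB ⇒ AC·AB·AC·ABB·AC·AB·AC·ABB·ABB·AC·ABB·ABB·AC·AB·AC·ABB·ABB·AC·ABB·ABB·AC·AB·AC·ABB·AC·AB·AC·ABB·ABB·AC·ABB·ABB·AC·AB·AC·ABB·ABB·AC·ABB·ABB·AC·AB·AC·ABB·AC·AB·AC·ABB·ABB·AC·ABB·ABB
    A ↦ AC
    B ↦ ABB
    C ↦ AB

A->AC, B->ABB, C->AB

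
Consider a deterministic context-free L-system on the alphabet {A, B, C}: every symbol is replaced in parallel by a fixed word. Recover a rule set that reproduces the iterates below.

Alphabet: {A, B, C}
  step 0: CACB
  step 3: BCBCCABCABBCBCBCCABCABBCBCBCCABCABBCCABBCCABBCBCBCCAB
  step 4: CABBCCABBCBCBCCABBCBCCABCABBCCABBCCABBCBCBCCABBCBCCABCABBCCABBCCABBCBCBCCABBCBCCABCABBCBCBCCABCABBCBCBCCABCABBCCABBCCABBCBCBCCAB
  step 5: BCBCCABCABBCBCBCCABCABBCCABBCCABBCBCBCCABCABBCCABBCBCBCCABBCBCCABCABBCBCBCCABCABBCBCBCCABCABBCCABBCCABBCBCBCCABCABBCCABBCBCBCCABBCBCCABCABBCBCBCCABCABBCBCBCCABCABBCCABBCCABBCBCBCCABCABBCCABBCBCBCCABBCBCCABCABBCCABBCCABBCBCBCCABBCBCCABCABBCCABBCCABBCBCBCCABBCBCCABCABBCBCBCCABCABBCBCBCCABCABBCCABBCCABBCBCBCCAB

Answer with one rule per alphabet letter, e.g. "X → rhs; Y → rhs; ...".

A->BC, B->CAB, C->BC

  step 4 ⇒ step 5: CABBCCABBCBCBCCABBCBCCABCABBCCABBCCABBCBCBCCABBCBCCABCABBCCABBCCABBCBCBCCABBCBCCABCABBCBCBCCABCABBCBCBCCABCABBCCABBCCABBCBCBCCAB ⇒ BC·BC·CAB·CAB·BC·BC·BC·CAB·CAB·BC·CAB·BC·CAB·BC·BC·BC·CAB·CAB·BC·CAB·BC·BC·BC·CAB·BC·BC·CAB·CAB·BC·BC·BC·CAB·CAB·BC·BC·BC·CAB·CAB·BC·CAB·BC·CAB·BC·BC·BC·CAB·CAB·BC·CAB·BC·BC·BC·CAB·BC·BC·CAB·CAB·BC·BC·BC·CAB·CAB·BC·BC·BC·CAB·CAB·BC·CAB·BC·CAB·BC·BC·BC·CAB·CAB·BC·CAB·BC·BC·BC·CAB·BC·BC·CAB·CAB·BC·CAB·BC·CAB·BC·BC·BC·CAB·BC·BC·CAB·CAB·BC·CAB·BC·CAB·BC·BC·BC·CAB·BC·BC·CAB·CAB·BC·BC·BC·CAB·CAB·BC·BC·BC·CAB·CAB·BC·CAB·BC·CAB·BC·BC·BC·CAB
    A ↦ BC
    B ↦ CAB
    C ↦ BC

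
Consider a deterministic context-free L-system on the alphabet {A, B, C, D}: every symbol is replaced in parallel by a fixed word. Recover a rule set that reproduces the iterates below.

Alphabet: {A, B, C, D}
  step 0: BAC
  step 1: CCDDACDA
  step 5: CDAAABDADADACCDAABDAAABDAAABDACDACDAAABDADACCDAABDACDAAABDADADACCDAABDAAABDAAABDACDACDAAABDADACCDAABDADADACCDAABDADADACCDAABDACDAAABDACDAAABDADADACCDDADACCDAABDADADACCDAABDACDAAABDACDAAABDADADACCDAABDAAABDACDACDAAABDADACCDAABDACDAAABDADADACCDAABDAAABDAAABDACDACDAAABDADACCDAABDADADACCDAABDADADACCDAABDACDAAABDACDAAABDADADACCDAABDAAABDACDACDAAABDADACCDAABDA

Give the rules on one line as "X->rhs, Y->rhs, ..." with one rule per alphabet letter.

  step 0 ⇒ step 1: BAC ⇒ CCD·DA·CDA
    A ↦ DA
    B ↦ CCD
    C ↦ CDA
    D ↦ AAB  (constrained at step 1)

A->DA, B->CCD, C->CDA, D->AAB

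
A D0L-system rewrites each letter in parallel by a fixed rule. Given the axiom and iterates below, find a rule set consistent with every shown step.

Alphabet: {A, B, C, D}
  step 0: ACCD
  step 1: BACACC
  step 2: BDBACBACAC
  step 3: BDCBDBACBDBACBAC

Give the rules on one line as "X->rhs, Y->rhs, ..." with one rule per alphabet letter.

  step 2 ⇒ step 3: BDBACBACAC ⇒ BD·C·BD·B·AC·BD·B·AC·B·AC
    A ↦ B
    B ↦ BD
    C ↦ AC
    D ↦ C

A->B, B->BD, C->AC, D->C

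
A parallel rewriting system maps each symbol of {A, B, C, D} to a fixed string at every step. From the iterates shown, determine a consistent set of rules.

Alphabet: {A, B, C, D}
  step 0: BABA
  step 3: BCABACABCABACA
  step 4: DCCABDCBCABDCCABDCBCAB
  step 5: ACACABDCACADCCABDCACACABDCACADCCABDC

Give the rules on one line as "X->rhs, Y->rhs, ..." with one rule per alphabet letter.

  step 4 ⇒ step 5: DCCABDCBCABDCCABDCBCAB ⇒ A·CA·CA·B·DC·A·CA·DC·CA·B·DC·A·CA·CA·B·DC·A·CA·DC·CA·B·DC
    A ↦ B
    B ↦ DC
    C ↦ CA
    D ↦ A

A->B, B->DC, C->CA, D->A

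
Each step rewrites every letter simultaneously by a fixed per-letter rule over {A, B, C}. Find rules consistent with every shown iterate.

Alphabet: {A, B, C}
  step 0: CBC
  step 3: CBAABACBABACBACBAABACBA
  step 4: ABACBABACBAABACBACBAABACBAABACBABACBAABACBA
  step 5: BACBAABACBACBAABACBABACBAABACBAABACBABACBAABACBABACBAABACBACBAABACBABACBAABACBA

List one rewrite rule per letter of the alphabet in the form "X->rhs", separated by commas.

A->BA, B->C, C->ABA

  step 4 ⇒ step 5: ABACBABACBAABACBACBAABACBAABACBABACBAABACBA ⇒ BA·C·BA·ABA·C·BA·C·BA·ABA·C·BA·BA·C·BA·ABA·C·BA·ABA·C·BA·BA·C·BA·ABA·C·BA·BA·C·BA·ABA·C·BA·C·BA·ABA·C·BA·BA·C·BA·ABA·C·BA
    A ↦ BA
    B ↦ C
    C ↦ ABA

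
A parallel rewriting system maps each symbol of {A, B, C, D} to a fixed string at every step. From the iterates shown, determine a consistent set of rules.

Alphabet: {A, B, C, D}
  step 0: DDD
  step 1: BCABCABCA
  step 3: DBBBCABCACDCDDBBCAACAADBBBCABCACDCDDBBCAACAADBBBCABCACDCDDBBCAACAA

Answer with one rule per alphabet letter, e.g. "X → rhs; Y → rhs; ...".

A->CAA, B->CD, C->DBB, D->BCA

  step 0 ⇒ step 1: DDD ⇒ BCA·BCA·BCA
    D ↦ BCA
    A ↦ CAA  (constrained at step 1)
    B ↦ CD  (constrained at step 1)
    C ↦ DBB  (constrained at step 1)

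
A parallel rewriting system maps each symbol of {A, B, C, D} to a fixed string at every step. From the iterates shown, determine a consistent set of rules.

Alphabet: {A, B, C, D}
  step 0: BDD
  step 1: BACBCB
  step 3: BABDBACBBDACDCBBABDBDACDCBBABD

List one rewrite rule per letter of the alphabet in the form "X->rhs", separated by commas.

  step 0 ⇒ step 1: BDD ⇒ BA·CB·CB
    B ↦ BA
    D ↦ CB
    A ↦ BD  (constrained at step 1)
    C ↦ ACD  (constrained at step 1)

A->BD, B->BA, C->ACD, D->CB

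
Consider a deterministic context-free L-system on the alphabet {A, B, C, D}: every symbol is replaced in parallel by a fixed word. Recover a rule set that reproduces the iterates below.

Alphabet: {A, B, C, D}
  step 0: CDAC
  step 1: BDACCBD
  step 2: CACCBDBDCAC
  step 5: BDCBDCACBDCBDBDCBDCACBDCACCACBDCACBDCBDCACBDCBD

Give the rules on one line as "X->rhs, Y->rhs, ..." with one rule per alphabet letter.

A->C, B->C, C->BD, D->AC

  step 1 ⇒ step 2: BDACCBD ⇒ C·AC·C·BD·BD·C·AC
    A ↦ C
    B ↦ C
    C ↦ BD
    D ↦ AC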